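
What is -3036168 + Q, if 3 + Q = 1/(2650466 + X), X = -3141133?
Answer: -1489748916058/490667 ≈ -3.0362e+6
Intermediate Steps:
Q = -1472002/490667 (Q = -3 + 1/(2650466 - 3141133) = -3 + 1/(-490667) = -3 - 1/490667 = -1472002/490667 ≈ -3.0000)
-3036168 + Q = -3036168 - 1472002/490667 = -1489748916058/490667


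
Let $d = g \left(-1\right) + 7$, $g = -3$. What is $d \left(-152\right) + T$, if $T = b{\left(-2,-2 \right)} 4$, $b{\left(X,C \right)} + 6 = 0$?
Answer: $-1544$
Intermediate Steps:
$b{\left(X,C \right)} = -6$ ($b{\left(X,C \right)} = -6 + 0 = -6$)
$T = -24$ ($T = \left(-6\right) 4 = -24$)
$d = 10$ ($d = \left(-3\right) \left(-1\right) + 7 = 3 + 7 = 10$)
$d \left(-152\right) + T = 10 \left(-152\right) - 24 = -1520 - 24 = -1544$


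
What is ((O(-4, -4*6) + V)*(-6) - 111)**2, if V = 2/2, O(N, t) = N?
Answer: 8649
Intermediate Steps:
V = 1 (V = 2*(1/2) = 1)
((O(-4, -4*6) + V)*(-6) - 111)**2 = ((-4 + 1)*(-6) - 111)**2 = (-3*(-6) - 111)**2 = (18 - 111)**2 = (-93)**2 = 8649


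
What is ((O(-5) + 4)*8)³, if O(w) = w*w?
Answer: 12487168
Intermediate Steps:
O(w) = w²
((O(-5) + 4)*8)³ = (((-5)² + 4)*8)³ = ((25 + 4)*8)³ = (29*8)³ = 232³ = 12487168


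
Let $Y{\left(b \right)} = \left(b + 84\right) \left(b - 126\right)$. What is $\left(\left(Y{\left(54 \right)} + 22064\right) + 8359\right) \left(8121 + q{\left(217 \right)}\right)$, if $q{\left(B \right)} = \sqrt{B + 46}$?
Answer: $166374927 + 20487 \sqrt{263} \approx 1.6671 \cdot 10^{8}$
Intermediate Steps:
$Y{\left(b \right)} = \left(-126 + b\right) \left(84 + b\right)$ ($Y{\left(b \right)} = \left(84 + b\right) \left(-126 + b\right) = \left(-126 + b\right) \left(84 + b\right)$)
$q{\left(B \right)} = \sqrt{46 + B}$
$\left(\left(Y{\left(54 \right)} + 22064\right) + 8359\right) \left(8121 + q{\left(217 \right)}\right) = \left(\left(\left(-10584 + 54^{2} - 2268\right) + 22064\right) + 8359\right) \left(8121 + \sqrt{46 + 217}\right) = \left(\left(\left(-10584 + 2916 - 2268\right) + 22064\right) + 8359\right) \left(8121 + \sqrt{263}\right) = \left(\left(-9936 + 22064\right) + 8359\right) \left(8121 + \sqrt{263}\right) = \left(12128 + 8359\right) \left(8121 + \sqrt{263}\right) = 20487 \left(8121 + \sqrt{263}\right) = 166374927 + 20487 \sqrt{263}$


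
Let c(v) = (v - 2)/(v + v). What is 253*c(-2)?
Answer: 253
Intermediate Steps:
c(v) = (-2 + v)/(2*v) (c(v) = (-2 + v)/((2*v)) = (-2 + v)*(1/(2*v)) = (-2 + v)/(2*v))
253*c(-2) = 253*((½)*(-2 - 2)/(-2)) = 253*((½)*(-½)*(-4)) = 253*1 = 253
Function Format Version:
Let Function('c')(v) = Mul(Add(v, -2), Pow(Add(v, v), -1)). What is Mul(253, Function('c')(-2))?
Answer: 253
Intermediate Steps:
Function('c')(v) = Mul(Rational(1, 2), Pow(v, -1), Add(-2, v)) (Function('c')(v) = Mul(Add(-2, v), Pow(Mul(2, v), -1)) = Mul(Add(-2, v), Mul(Rational(1, 2), Pow(v, -1))) = Mul(Rational(1, 2), Pow(v, -1), Add(-2, v)))
Mul(253, Function('c')(-2)) = Mul(253, Mul(Rational(1, 2), Pow(-2, -1), Add(-2, -2))) = Mul(253, Mul(Rational(1, 2), Rational(-1, 2), -4)) = Mul(253, 1) = 253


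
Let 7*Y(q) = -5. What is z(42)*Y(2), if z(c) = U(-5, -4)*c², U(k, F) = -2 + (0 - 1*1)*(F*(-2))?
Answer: 12600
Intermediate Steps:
Y(q) = -5/7 (Y(q) = (⅐)*(-5) = -5/7)
U(k, F) = -2 + 2*F (U(k, F) = -2 + (0 - 1)*(-2*F) = -2 - (-2)*F = -2 + 2*F)
z(c) = -10*c² (z(c) = (-2 + 2*(-4))*c² = (-2 - 8)*c² = -10*c²)
z(42)*Y(2) = -10*42²*(-5/7) = -10*1764*(-5/7) = -17640*(-5/7) = 12600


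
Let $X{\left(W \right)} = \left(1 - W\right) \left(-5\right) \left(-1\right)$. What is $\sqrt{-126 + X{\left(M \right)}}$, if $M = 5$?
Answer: $i \sqrt{146} \approx 12.083 i$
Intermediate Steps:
$X{\left(W \right)} = 5 - 5 W$ ($X{\left(W \right)} = \left(-5 + 5 W\right) \left(-1\right) = 5 - 5 W$)
$\sqrt{-126 + X{\left(M \right)}} = \sqrt{-126 + \left(5 - 25\right)} = \sqrt{-126 - 20} = \sqrt{-146} = i \sqrt{146}$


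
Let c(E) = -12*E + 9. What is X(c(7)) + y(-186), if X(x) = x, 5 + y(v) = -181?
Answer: -261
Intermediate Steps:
c(E) = 9 - 12*E
y(v) = -186 (y(v) = -5 - 181 = -186)
X(c(7)) + y(-186) = (9 - 12*7) - 186 = (9 - 84) - 186 = -75 - 186 = -261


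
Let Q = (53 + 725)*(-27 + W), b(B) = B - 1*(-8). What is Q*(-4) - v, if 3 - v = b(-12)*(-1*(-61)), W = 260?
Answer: -725343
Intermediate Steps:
b(B) = 8 + B (b(B) = B + 8 = 8 + B)
Q = 181274 (Q = (53 + 725)*(-27 + 260) = 778*233 = 181274)
v = 247 (v = 3 - (8 - 12)*(-1*(-61)) = 3 - (-4)*61 = 3 - 1*(-244) = 3 + 244 = 247)
Q*(-4) - v = 181274*(-4) - 1*247 = -725096 - 247 = -725343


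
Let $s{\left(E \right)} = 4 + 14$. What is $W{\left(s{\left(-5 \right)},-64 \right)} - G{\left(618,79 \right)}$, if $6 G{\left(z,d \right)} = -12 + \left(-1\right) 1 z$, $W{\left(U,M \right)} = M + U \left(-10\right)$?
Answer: $-139$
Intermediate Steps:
$s{\left(E \right)} = 18$
$W{\left(U,M \right)} = M - 10 U$
$G{\left(z,d \right)} = -2 - \frac{z}{6}$ ($G{\left(z,d \right)} = \frac{-12 + \left(-1\right) 1 z}{6} = \frac{-12 - z}{6} = -2 - \frac{z}{6}$)
$W{\left(s{\left(-5 \right)},-64 \right)} - G{\left(618,79 \right)} = \left(-64 - 180\right) - \left(-2 - 103\right) = -244 - -105 = -244 + 105 = -139$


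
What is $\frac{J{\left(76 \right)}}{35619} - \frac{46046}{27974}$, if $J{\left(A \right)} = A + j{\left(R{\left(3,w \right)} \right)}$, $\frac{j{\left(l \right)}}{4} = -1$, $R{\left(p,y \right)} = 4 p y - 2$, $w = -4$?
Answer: $- \frac{273016391}{166067651} \approx -1.644$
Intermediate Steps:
$R{\left(p,y \right)} = -2 + 4 p y$ ($R{\left(p,y \right)} = 4 p y - 2 = -2 + 4 p y$)
$j{\left(l \right)} = -4$ ($j{\left(l \right)} = 4 \left(-1\right) = -4$)
$J{\left(A \right)} = -4 + A$ ($J{\left(A \right)} = A - 4 = -4 + A$)
$\frac{J{\left(76 \right)}}{35619} - \frac{46046}{27974} = \frac{-4 + 76}{35619} - \frac{46046}{27974} = 72 \cdot \frac{1}{35619} - \frac{23023}{13987} = \frac{24}{11873} - \frac{23023}{13987} = - \frac{273016391}{166067651}$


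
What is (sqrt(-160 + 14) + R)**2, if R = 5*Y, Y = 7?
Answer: (35 + I*sqrt(146))**2 ≈ 1079.0 + 845.81*I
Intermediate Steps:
R = 35 (R = 5*7 = 35)
(sqrt(-160 + 14) + R)**2 = (sqrt(-160 + 14) + 35)**2 = (sqrt(-146) + 35)**2 = (I*sqrt(146) + 35)**2 = (35 + I*sqrt(146))**2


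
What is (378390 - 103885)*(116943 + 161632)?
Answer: 76470230375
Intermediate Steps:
(378390 - 103885)*(116943 + 161632) = 274505*278575 = 76470230375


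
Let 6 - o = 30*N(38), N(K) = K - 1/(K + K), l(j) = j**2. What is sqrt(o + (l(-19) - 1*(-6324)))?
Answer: sqrt(8016214)/38 ≈ 74.508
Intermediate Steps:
N(K) = K - 1/(2*K)
o = -43077/38 (o = 6 - 30*(38 - 1/2/38) = 6 - 30*(38 - 1/2*1/38) = 6 - 30*(38 - 1/76) = 6 - 30*2887/76 = 6 - 1*43305/38 = 6 - 43305/38 = -43077/38 ≈ -1133.6)
sqrt(o + (l(-19) - 1*(-6324))) = sqrt(-43077/38 + ((-19)**2 - 1*(-6324))) = sqrt(-43077/38 + (361 + 6324)) = sqrt(-43077/38 + 6685) = sqrt(210953/38) = sqrt(8016214)/38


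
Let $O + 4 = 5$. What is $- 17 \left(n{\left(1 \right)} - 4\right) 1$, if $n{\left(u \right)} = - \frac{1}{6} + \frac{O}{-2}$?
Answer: $\frac{238}{3} \approx 79.333$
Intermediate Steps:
$O = 1$ ($O = -4 + 5 = 1$)
$n{\left(u \right)} = - \frac{2}{3}$ ($n{\left(u \right)} = - \frac{1}{6} + 1 \frac{1}{-2} = \left(-1\right) \frac{1}{6} + 1 \left(- \frac{1}{2}\right) = - \frac{1}{6} - \frac{1}{2} = - \frac{2}{3}$)
$- 17 \left(n{\left(1 \right)} - 4\right) 1 = - 17 \left(- \frac{2}{3} - 4\right) 1 = \left(-17\right) \left(- \frac{14}{3}\right) 1 = \frac{238}{3} \cdot 1 = \frac{238}{3}$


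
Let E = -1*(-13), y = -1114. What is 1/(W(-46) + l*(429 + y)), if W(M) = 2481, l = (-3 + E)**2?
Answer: -1/66019 ≈ -1.5147e-5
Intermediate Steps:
E = 13
l = 100 (l = (-3 + 13)**2 = 10**2 = 100)
1/(W(-46) + l*(429 + y)) = 1/(2481 + 100*(429 - 1114)) = 1/(2481 + 100*(-685)) = 1/(2481 - 68500) = 1/(-66019) = -1/66019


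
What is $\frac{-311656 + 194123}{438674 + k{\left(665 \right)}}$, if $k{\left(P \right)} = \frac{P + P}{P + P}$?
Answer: $- \frac{117533}{438675} \approx -0.26793$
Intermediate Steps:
$k{\left(P \right)} = 1$ ($k{\left(P \right)} = \frac{2 P}{2 P} = 2 P \frac{1}{2 P} = 1$)
$\frac{-311656 + 194123}{438674 + k{\left(665 \right)}} = \frac{-311656 + 194123}{438674 + 1} = - \frac{117533}{438675}$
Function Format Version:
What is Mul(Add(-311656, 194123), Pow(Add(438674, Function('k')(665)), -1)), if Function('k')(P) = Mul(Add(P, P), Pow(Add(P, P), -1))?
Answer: Rational(-117533, 438675) ≈ -0.26793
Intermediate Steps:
Function('k')(P) = 1 (Function('k')(P) = Mul(Mul(2, P), Pow(Mul(2, P), -1)) = Mul(Mul(2, P), Mul(Rational(1, 2), Pow(P, -1))) = 1)
Mul(Add(-311656, 194123), Pow(Add(438674, Function('k')(665)), -1)) = Mul(Add(-311656, 194123), Pow(Add(438674, 1), -1)) = Mul(-117533, Pow(438675, -1)) = Mul(-117533, Rational(1, 438675)) = Rational(-117533, 438675)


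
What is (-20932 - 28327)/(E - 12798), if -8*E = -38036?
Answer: 98518/16087 ≈ 6.1241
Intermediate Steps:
E = 9509/2 (E = -⅛*(-38036) = 9509/2 ≈ 4754.5)
(-20932 - 28327)/(E - 12798) = (-20932 - 28327)/(9509/2 - 12798) = -49259/(-16087/2) = -49259*(-2/16087) = 98518/16087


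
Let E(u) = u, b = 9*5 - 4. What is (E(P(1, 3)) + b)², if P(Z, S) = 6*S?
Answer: 3481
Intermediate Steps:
b = 41 (b = 45 - 4 = 41)
(E(P(1, 3)) + b)² = (6*3 + 41)² = (18 + 41)² = 59² = 3481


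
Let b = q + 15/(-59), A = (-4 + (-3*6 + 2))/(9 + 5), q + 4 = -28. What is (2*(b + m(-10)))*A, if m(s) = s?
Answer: 49860/413 ≈ 120.73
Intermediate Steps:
q = -32 (q = -4 - 28 = -32)
A = -10/7 (A = (-4 + (-18 + 2))/14 = (-4 - 16)*(1/14) = -20*1/14 = -10/7 ≈ -1.4286)
b = -1903/59 (b = -32 + 15/(-59) = -32 + 15*(-1/59) = -32 - 15/59 = -1903/59 ≈ -32.254)
(2*(b + m(-10)))*A = (2*(-1903/59 - 10))*(-10/7) = (2*(-2493/59))*(-10/7) = -4986/59*(-10/7) = 49860/413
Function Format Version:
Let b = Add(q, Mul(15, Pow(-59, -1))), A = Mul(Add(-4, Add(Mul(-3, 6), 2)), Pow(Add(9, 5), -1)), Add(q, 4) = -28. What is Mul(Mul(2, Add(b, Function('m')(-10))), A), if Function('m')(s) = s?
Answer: Rational(49860, 413) ≈ 120.73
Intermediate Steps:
q = -32 (q = Add(-4, -28) = -32)
A = Rational(-10, 7) (A = Mul(Add(-4, Add(-18, 2)), Pow(14, -1)) = Mul(Add(-4, -16), Rational(1, 14)) = Mul(-20, Rational(1, 14)) = Rational(-10, 7) ≈ -1.4286)
b = Rational(-1903, 59) (b = Add(-32, Mul(15, Pow(-59, -1))) = Add(-32, Mul(15, Rational(-1, 59))) = Add(-32, Rational(-15, 59)) = Rational(-1903, 59) ≈ -32.254)
Mul(Mul(2, Add(b, Function('m')(-10))), A) = Mul(Mul(2, Add(Rational(-1903, 59), -10)), Rational(-10, 7)) = Mul(Mul(2, Rational(-2493, 59)), Rational(-10, 7)) = Mul(Rational(-4986, 59), Rational(-10, 7)) = Rational(49860, 413)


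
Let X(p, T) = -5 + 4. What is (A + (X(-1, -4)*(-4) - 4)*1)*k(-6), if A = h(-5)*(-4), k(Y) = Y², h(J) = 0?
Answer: 0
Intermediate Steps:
X(p, T) = -1
A = 0 (A = 0*(-4) = 0)
(A + (X(-1, -4)*(-4) - 4)*1)*k(-6) = (0 + (-1*(-4) - 4)*1)*(-6)² = (0 + (4 - 4)*1)*36 = (0 + 0*1)*36 = (0 + 0)*36 = 0*36 = 0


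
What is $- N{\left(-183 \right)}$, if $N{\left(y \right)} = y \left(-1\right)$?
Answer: $-183$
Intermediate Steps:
$N{\left(y \right)} = - y$
$- N{\left(-183 \right)} = - \left(-1\right) \left(-183\right) = \left(-1\right) 183 = -183$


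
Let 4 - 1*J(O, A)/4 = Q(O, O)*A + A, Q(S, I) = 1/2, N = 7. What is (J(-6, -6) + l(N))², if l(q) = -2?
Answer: 2500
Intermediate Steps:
Q(S, I) = ½
J(O, A) = 16 - 6*A (J(O, A) = 16 - 4*(A/2 + A) = 16 - 6*A)
(J(-6, -6) + l(N))² = ((16 - 6*(-6)) - 2)² = ((16 + 36) - 2)² = (52 - 2)² = 50² = 2500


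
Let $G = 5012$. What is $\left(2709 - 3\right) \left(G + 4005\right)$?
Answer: $24400002$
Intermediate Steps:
$\left(2709 - 3\right) \left(G + 4005\right) = \left(2709 - 3\right) \left(5012 + 4005\right) = 2706 \cdot 9017 = 24400002$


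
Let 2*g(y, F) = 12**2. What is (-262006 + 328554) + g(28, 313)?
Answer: 66620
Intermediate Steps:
g(y, F) = 72 (g(y, F) = (1/2)*12**2 = (1/2)*144 = 72)
(-262006 + 328554) + g(28, 313) = (-262006 + 328554) + 72 = 66548 + 72 = 66620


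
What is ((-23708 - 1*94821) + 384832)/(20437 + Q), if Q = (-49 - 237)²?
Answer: 266303/102233 ≈ 2.6049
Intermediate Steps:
Q = 81796 (Q = (-286)² = 81796)
((-23708 - 1*94821) + 384832)/(20437 + Q) = ((-23708 - 1*94821) + 384832)/(20437 + 81796) = ((-23708 - 94821) + 384832)/102233 = (-118529 + 384832)*(1/102233) = 266303*(1/102233) = 266303/102233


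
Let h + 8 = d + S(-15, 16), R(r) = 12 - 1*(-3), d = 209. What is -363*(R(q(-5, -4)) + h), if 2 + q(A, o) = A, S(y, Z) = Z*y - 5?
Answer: 10527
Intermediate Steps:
S(y, Z) = -5 + Z*y
q(A, o) = -2 + A
R(r) = 15 (R(r) = 12 + 3 = 15)
h = -44 (h = -8 + (209 + (-5 + 16*(-15))) = -8 + (209 + (-5 - 240)) = -8 + (209 - 245) = -8 - 36 = -44)
-363*(R(q(-5, -4)) + h) = -363*(15 - 44) = -363*(-29) = 10527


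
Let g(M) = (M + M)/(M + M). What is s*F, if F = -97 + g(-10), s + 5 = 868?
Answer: -82848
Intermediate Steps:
g(M) = 1 (g(M) = (2*M)/((2*M)) = (2*M)*(1/(2*M)) = 1)
s = 863 (s = -5 + 868 = 863)
F = -96 (F = -97 + 1 = -96)
s*F = 863*(-96) = -82848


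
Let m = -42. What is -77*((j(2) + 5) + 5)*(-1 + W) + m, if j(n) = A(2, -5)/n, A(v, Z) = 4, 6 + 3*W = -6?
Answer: 4578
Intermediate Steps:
W = -4 (W = -2 + (⅓)*(-6) = -2 - 2 = -4)
j(n) = 4/n
-77*((j(2) + 5) + 5)*(-1 + W) + m = -77*((4/2 + 5) + 5)*(-1 - 4) - 42 = -77*((4*(½) + 5) + 5)*(-5) - 42 = -77*((2 + 5) + 5)*(-5) - 42 = -77*(7 + 5)*(-5) - 42 = -924*(-5) - 42 = -77*(-60) - 42 = 4620 - 42 = 4578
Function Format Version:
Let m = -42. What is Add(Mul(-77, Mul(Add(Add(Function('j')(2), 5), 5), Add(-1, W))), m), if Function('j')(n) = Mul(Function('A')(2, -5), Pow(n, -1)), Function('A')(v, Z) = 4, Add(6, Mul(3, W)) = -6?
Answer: 4578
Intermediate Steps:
W = -4 (W = Add(-2, Mul(Rational(1, 3), -6)) = Add(-2, -2) = -4)
Function('j')(n) = Mul(4, Pow(n, -1))
Add(Mul(-77, Mul(Add(Add(Function('j')(2), 5), 5), Add(-1, W))), m) = Add(Mul(-77, Mul(Add(Add(Mul(4, Pow(2, -1)), 5), 5), Add(-1, -4))), -42) = Add(Mul(-77, Mul(Add(Add(Mul(4, Rational(1, 2)), 5), 5), -5)), -42) = Add(Mul(-77, Mul(Add(Add(2, 5), 5), -5)), -42) = Add(Mul(-77, Mul(Add(7, 5), -5)), -42) = Add(Mul(-77, Mul(12, -5)), -42) = Add(Mul(-77, -60), -42) = Add(4620, -42) = 4578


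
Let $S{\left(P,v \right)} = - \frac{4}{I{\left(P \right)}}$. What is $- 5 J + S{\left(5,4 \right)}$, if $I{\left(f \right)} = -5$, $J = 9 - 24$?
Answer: $\frac{379}{5} \approx 75.8$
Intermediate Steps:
$J = -15$ ($J = 9 - 24 = -15$)
$S{\left(P,v \right)} = \frac{4}{5}$ ($S{\left(P,v \right)} = - \frac{4}{-5} = \left(-4\right) \left(- \frac{1}{5}\right) = \frac{4}{5}$)
$- 5 J + S{\left(5,4 \right)} = \left(-5\right) \left(-15\right) + \frac{4}{5} = 75 + \frac{4}{5} = \frac{379}{5}$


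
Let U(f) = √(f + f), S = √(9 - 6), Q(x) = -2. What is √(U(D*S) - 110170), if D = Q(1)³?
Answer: √(-110170 + 4*I*3^(¼)) ≈ 0.0079 + 331.92*I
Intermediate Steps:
S = √3 ≈ 1.7320
D = -8 (D = (-2)³ = -8)
U(f) = √2*√f (U(f) = √(2*f) = √2*√f)
√(U(D*S) - 110170) = √(√2*√(-8*√3) - 110170) = √(√2*(2*I*√2*3^(¼)) - 110170) = √(4*I*3^(¼) - 110170) = √(-110170 + 4*I*3^(¼))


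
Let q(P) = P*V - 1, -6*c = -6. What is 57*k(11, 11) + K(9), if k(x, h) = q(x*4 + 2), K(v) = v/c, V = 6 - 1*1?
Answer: 13062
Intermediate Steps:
c = 1 (c = -⅙*(-6) = 1)
V = 5 (V = 6 - 1 = 5)
K(v) = v (K(v) = v/1 = v*1 = v)
q(P) = -1 + 5*P (q(P) = P*5 - 1 = 5*P - 1 = -1 + 5*P)
k(x, h) = 9 + 20*x (k(x, h) = -1 + 5*(x*4 + 2) = -1 + 5*(4*x + 2) = -1 + 5*(2 + 4*x) = -1 + (10 + 20*x) = 9 + 20*x)
57*k(11, 11) + K(9) = 57*(9 + 20*11) + 9 = 57*(9 + 220) + 9 = 57*229 + 9 = 13053 + 9 = 13062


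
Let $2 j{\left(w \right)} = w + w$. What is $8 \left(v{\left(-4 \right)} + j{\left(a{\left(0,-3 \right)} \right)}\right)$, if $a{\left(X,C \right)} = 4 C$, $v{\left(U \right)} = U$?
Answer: $-128$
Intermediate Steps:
$j{\left(w \right)} = w$ ($j{\left(w \right)} = \frac{w + w}{2} = \frac{2 w}{2} = w$)
$8 \left(v{\left(-4 \right)} + j{\left(a{\left(0,-3 \right)} \right)}\right) = 8 \left(-4 + 4 \left(-3\right)\right) = 8 \left(-4 - 12\right) = 8 \left(-16\right) = -128$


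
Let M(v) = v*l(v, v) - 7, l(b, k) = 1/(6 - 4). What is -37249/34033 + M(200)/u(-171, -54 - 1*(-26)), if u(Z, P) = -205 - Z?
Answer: -4431535/1157122 ≈ -3.8298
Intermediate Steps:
l(b, k) = 1/2
M(v) = -7 + v/2 (M(v) = v*(1/2) - 7 = v/2 - 7 = -7 + v/2)
-37249/34033 + M(200)/u(-171, -54 - 1*(-26)) = -37249/34033 + (-7 + (1/2)*200)/(-205 - 1*(-171)) = -37249*1/34033 + (-7 + 100)/(-205 + 171) = -37249/34033 + 93/(-34) = -37249/34033 + 93*(-1/34) = -37249/34033 - 93/34 = -4431535/1157122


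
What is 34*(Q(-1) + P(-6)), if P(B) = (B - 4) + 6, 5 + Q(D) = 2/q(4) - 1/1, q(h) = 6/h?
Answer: -884/3 ≈ -294.67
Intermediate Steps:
Q(D) = -14/3 (Q(D) = -5 + (2/((6/4)) - 1/1) = -5 + (2/((6*(¼))) - 1*1) = -5 + (2/(3/2) - 1) = -5 + (2*(⅔) - 1) = -5 + (4/3 - 1) = -5 + ⅓ = -14/3)
P(B) = 2 + B (P(B) = (-4 + B) + 6 = 2 + B)
34*(Q(-1) + P(-6)) = 34*(-14/3 + (2 - 6)) = 34*(-14/3 - 4) = 34*(-26/3) = -884/3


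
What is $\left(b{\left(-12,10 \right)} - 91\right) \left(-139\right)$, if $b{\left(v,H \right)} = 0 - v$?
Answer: $10981$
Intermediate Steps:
$b{\left(v,H \right)} = - v$
$\left(b{\left(-12,10 \right)} - 91\right) \left(-139\right) = \left(\left(-1\right) \left(-12\right) - 91\right) \left(-139\right) = \left(12 - 91\right) \left(-139\right) = \left(-79\right) \left(-139\right) = 10981$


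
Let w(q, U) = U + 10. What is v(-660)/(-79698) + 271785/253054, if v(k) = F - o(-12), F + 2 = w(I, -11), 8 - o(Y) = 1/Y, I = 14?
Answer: 129981153671/121007386152 ≈ 1.0742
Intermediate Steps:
w(q, U) = 10 + U
o(Y) = 8 - 1/Y
F = -3 (F = -2 + (10 - 11) = -2 - 1 = -3)
v(k) = -133/12 (v(k) = -3 - (8 - 1/(-12)) = -3 - (8 - 1*(-1/12)) = -3 - (8 + 1/12) = -3 - 1*97/12 = -3 - 97/12 = -133/12)
v(-660)/(-79698) + 271785/253054 = -133/12/(-79698) + 271785/253054 = -133/12*(-1/79698) + 271785*(1/253054) = 133/956376 + 271785/253054 = 129981153671/121007386152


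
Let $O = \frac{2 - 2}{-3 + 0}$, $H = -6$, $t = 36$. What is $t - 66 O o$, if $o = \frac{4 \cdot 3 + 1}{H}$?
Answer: $36$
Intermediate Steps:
$o = - \frac{13}{6}$ ($o = \frac{4 \cdot 3 + 1}{-6} = \left(12 + 1\right) \left(- \frac{1}{6}\right) = 13 \left(- \frac{1}{6}\right) = - \frac{13}{6} \approx -2.1667$)
$O = 0$ ($O = \frac{0}{-3} = 0 \left(- \frac{1}{3}\right) = 0$)
$t - 66 O o = 36 - 66 \cdot 0 \left(- \frac{13}{6}\right) = 36 - 0 = 36 + 0 = 36$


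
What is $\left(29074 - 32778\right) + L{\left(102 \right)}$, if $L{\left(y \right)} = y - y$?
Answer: $-3704$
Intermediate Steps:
$L{\left(y \right)} = 0$
$\left(29074 - 32778\right) + L{\left(102 \right)} = \left(29074 - 32778\right) + 0 = -3704 + 0 = -3704$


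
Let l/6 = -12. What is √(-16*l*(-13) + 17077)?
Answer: √2101 ≈ 45.837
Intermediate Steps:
l = -72 (l = 6*(-12) = -72)
√(-16*l*(-13) + 17077) = √(-16*(-72)*(-13) + 17077) = √(1152*(-13) + 17077) = √(-14976 + 17077) = √2101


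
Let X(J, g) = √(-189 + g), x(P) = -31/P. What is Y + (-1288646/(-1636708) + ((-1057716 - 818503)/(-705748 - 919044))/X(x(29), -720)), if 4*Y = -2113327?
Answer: -864723513233/1636708 - 1876219*I*√101/492311976 ≈ -5.2833e+5 - 0.0383*I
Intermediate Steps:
Y = -2113327/4 (Y = (¼)*(-2113327) = -2113327/4 ≈ -5.2833e+5)
Y + (-1288646/(-1636708) + ((-1057716 - 818503)/(-705748 - 919044))/X(x(29), -720)) = -2113327/4 + (-1288646/(-1636708) + ((-1057716 - 818503)/(-705748 - 919044))/(√(-189 - 720))) = -2113327/4 + (-1288646*(-1/1636708) + (-1876219/(-1624792))/(√(-909))) = -2113327/4 + (644323/818354 + (-1876219*(-1/1624792))/((3*I*√101))) = -2113327/4 + (644323/818354 + 1876219*(-I*√101/303)/1624792) = -2113327/4 + (644323/818354 - 1876219*I*√101/492311976) = -864723513233/1636708 - 1876219*I*√101/492311976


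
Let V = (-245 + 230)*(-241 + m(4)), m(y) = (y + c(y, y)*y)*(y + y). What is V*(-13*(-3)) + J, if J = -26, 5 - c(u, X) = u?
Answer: 103519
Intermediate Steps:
c(u, X) = 5 - u
m(y) = 2*y*(y + y*(5 - y)) (m(y) = (y + (5 - y)*y)*(y + y) = (y + y*(5 - y))*(2*y) = 2*y*(y + y*(5 - y)))
V = 2655 (V = (-245 + 230)*(-241 + 2*4**2*(6 - 1*4)) = -15*(-241 + 2*16*(6 - 4)) = -15*(-241 + 2*16*2) = -15*(-241 + 64) = -15*(-177) = 2655)
V*(-13*(-3)) + J = 2655*(-13*(-3)) - 26 = 2655*39 - 26 = 103545 - 26 = 103519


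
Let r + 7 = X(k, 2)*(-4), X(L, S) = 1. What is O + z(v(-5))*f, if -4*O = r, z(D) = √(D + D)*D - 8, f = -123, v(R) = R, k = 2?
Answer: 3947/4 + 615*I*√10 ≈ 986.75 + 1944.8*I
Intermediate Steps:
z(D) = -8 + √2*D^(3/2) (z(D) = √(2*D)*D - 8 = (√2*√D)*D - 8 = √2*D^(3/2) - 8 = -8 + √2*D^(3/2))
r = -11 (r = -7 + 1*(-4) = -7 - 4 = -11)
O = 11/4 (O = -¼*(-11) = 11/4 ≈ 2.7500)
O + z(v(-5))*f = 11/4 + (-8 + √2*(-5)^(3/2))*(-123) = 11/4 + (-8 + √2*(-5*I*√5))*(-123) = 11/4 + (-8 - 5*I*√10)*(-123) = 11/4 + (984 + 615*I*√10) = 3947/4 + 615*I*√10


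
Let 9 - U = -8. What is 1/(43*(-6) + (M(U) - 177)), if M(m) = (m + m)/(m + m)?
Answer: -1/434 ≈ -0.0023041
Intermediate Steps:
U = 17 (U = 9 - 1*(-8) = 9 + 8 = 17)
M(m) = 1 (M(m) = (2*m)/((2*m)) = (1/(2*m))*(2*m) = 1)
1/(43*(-6) + (M(U) - 177)) = 1/(43*(-6) + (1 - 177)) = 1/(-258 - 176) = 1/(-434) = -1/434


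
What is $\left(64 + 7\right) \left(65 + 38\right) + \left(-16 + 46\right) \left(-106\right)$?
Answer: $4133$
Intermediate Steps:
$\left(64 + 7\right) \left(65 + 38\right) + \left(-16 + 46\right) \left(-106\right) = 71 \cdot 103 + 30 \left(-106\right) = 7313 - 3180 = 4133$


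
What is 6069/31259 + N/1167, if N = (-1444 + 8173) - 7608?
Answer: -6798046/12159751 ≈ -0.55906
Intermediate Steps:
N = -879 (N = 6729 - 7608 = -879)
6069/31259 + N/1167 = 6069/31259 - 879/1167 = 6069*(1/31259) - 879*1/1167 = 6069/31259 - 293/389 = -6798046/12159751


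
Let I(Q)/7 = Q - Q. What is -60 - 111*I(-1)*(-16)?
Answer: -60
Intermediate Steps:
I(Q) = 0 (I(Q) = 7*(Q - Q) = 7*0 = 0)
-60 - 111*I(-1)*(-16) = -60 - 0*(-16) = -60 - 111*0 = -60 + 0 = -60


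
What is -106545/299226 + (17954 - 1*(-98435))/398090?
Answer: -90331954/1418081885 ≈ -0.063700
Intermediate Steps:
-106545/299226 + (17954 - 1*(-98435))/398090 = -106545*1/299226 + (17954 + 98435)*(1/398090) = -35515/99742 + 116389*(1/398090) = -35515/99742 + 16627/56870 = -90331954/1418081885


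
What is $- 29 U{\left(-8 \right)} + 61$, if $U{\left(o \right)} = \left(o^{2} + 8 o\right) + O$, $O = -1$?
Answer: $90$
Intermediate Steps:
$U{\left(o \right)} = -1 + o^{2} + 8 o$ ($U{\left(o \right)} = \left(o^{2} + 8 o\right) - 1 = -1 + o^{2} + 8 o$)
$- 29 U{\left(-8 \right)} + 61 = - 29 \left(-1 + \left(-8\right)^{2} + 8 \left(-8\right)\right) + 61 = - 29 \left(-1 + 64 - 64\right) + 61 = \left(-29\right) \left(-1\right) + 61 = 29 + 61 = 90$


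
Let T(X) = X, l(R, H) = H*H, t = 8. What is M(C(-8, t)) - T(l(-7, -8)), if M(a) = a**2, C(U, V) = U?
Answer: 0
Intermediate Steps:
l(R, H) = H**2
M(C(-8, t)) - T(l(-7, -8)) = (-8)**2 - 1*(-8)**2 = 64 - 1*64 = 64 - 64 = 0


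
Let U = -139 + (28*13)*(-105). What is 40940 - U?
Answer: 79299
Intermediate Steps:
U = -38359 (U = -139 + 364*(-105) = -139 - 38220 = -38359)
40940 - U = 40940 - 1*(-38359) = 40940 + 38359 = 79299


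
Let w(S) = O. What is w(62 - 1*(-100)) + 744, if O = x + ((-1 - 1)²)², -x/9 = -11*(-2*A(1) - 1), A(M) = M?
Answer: 463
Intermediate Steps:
x = -297 (x = -(-99)*(-2*1 - 1) = -(-99)*(-2 - 1) = -(-99)*(-3) = -9*33 = -297)
O = -281 (O = -297 + ((-1 - 1)²)² = -297 + ((-2)²)² = -297 + 4² = -297 + 16 = -281)
w(S) = -281
w(62 - 1*(-100)) + 744 = -281 + 744 = 463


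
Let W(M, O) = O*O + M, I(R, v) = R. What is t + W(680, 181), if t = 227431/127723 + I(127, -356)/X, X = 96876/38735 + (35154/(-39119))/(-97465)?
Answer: 63204012119972115103513/1887049677232379718 ≈ 33494.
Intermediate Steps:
W(M, O) = M + O² (W(M, O) = O² + M = M + O²)
X = 14774548650066/5907449029249 (X = 96876*(1/38735) + (35154*(-1/39119))*(-1/97465) = 96876/38735 - 35154/39119*(-1/97465) = 96876/38735 + 35154/3812733335 = 14774548650066/5907449029249 ≈ 2.5010)
t = 99183863644104953875/1887049677232379718 (t = 227431/127723 + 127/(14774548650066/5907449029249) = 227431*(1/127723) + 127*(5907449029249/14774548650066) = 227431/127723 + 750246026714623/14774548650066 = 99183863644104953875/1887049677232379718 ≈ 52.560)
t + W(680, 181) = 99183863644104953875/1887049677232379718 + (680 + 181²) = 99183863644104953875/1887049677232379718 + (680 + 32761) = 99183863644104953875/1887049677232379718 + 33441 = 63204012119972115103513/1887049677232379718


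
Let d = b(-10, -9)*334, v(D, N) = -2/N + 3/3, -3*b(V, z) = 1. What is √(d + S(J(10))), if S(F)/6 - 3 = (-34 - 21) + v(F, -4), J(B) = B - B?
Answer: I*√3729/3 ≈ 20.355*I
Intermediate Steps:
J(B) = 0
b(V, z) = -⅓ (b(V, z) = -⅓*1 = -⅓)
v(D, N) = 1 - 2/N (v(D, N) = -2/N + 3*(⅓) = -2/N + 1 = 1 - 2/N)
S(F) = -303 (S(F) = 18 + 6*((-34 - 21) + (-2 - 4)/(-4)) = 18 + 6*(-55 - ¼*(-6)) = 18 + 6*(-55 + 3/2) = 18 + 6*(-107/2) = 18 - 321 = -303)
d = -334/3 (d = -⅓*334 = -334/3 ≈ -111.33)
√(d + S(J(10))) = √(-334/3 - 303) = √(-1243/3) = I*√3729/3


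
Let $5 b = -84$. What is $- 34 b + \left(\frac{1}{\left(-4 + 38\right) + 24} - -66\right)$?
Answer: $\frac{184793}{290} \approx 637.22$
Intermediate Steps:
$b = - \frac{84}{5}$ ($b = \frac{1}{5} \left(-84\right) = - \frac{84}{5} \approx -16.8$)
$- 34 b + \left(\frac{1}{\left(-4 + 38\right) + 24} - -66\right) = \left(-34\right) \left(- \frac{84}{5}\right) + \left(\frac{1}{\left(-4 + 38\right) + 24} - -66\right) = \frac{2856}{5} + \left(\frac{1}{34 + 24} + 66\right) = \frac{2856}{5} + \left(\frac{1}{58} + 66\right) = \frac{2856}{5} + \frac{3829}{58} = \frac{184793}{290}$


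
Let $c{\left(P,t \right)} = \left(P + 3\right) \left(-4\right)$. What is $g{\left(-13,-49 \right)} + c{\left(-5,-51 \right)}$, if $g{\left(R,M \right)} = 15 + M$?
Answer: $-26$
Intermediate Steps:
$c{\left(P,t \right)} = -12 - 4 P$ ($c{\left(P,t \right)} = \left(3 + P\right) \left(-4\right) = -12 - 4 P$)
$g{\left(-13,-49 \right)} + c{\left(-5,-51 \right)} = \left(15 - 49\right) - -8 = -34 + \left(-12 + 20\right) = -34 + 8 = -26$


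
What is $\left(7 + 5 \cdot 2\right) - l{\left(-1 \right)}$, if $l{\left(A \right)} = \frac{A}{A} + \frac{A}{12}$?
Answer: $\frac{193}{12} \approx 16.083$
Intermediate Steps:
$l{\left(A \right)} = 1 + \frac{A}{12}$ ($l{\left(A \right)} = 1 + A \frac{1}{12} = 1 + \frac{A}{12}$)
$\left(7 + 5 \cdot 2\right) - l{\left(-1 \right)} = \left(7 + 5 \cdot 2\right) - \left(1 + \frac{1}{12} \left(-1\right)\right) = \left(7 + 10\right) - \left(1 - \frac{1}{12}\right) = 17 - \frac{11}{12} = \frac{193}{12}$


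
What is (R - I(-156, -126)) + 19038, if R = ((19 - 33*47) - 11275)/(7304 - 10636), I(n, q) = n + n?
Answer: 64487007/3332 ≈ 19354.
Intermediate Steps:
I(n, q) = 2*n
R = 12807/3332 (R = ((19 - 1551) - 11275)/(-3332) = (-1532 - 11275)*(-1/3332) = -12807*(-1/3332) = 12807/3332 ≈ 3.8436)
(R - I(-156, -126)) + 19038 = (12807/3332 - 2*(-156)) + 19038 = (12807/3332 - 1*(-312)) + 19038 = (12807/3332 + 312) + 19038 = 1052391/3332 + 19038 = 64487007/3332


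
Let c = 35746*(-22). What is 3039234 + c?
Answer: 2252822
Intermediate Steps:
c = -786412
3039234 + c = 3039234 - 786412 = 2252822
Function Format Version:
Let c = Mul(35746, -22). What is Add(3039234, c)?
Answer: 2252822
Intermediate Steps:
c = -786412
Add(3039234, c) = Add(3039234, -786412) = 2252822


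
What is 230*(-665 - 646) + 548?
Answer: -300982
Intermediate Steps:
230*(-665 - 646) + 548 = 230*(-1311) + 548 = -301530 + 548 = -300982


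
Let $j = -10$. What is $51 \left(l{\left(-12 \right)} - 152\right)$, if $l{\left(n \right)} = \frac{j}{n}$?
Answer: $- \frac{15419}{2} \approx -7709.5$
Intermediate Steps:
$l{\left(n \right)} = - \frac{10}{n}$
$51 \left(l{\left(-12 \right)} - 152\right) = 51 \left(- \frac{10}{-12} - 152\right) = 51 \left(\left(-10\right) \left(- \frac{1}{12}\right) - 152\right) = 51 \left(\frac{5}{6} - 152\right) = 51 \left(- \frac{907}{6}\right) = - \frac{15419}{2}$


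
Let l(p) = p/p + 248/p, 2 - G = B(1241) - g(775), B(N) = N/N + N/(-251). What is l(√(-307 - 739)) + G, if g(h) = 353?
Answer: 90346/251 - 124*I*√1046/523 ≈ 359.94 - 7.6681*I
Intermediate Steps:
B(N) = 1 - N/251 (B(N) = 1 + N*(-1/251) = 1 - N/251)
G = 90095/251 (G = 2 - ((1 - 1/251*1241) - 1*353) = 2 - ((1 - 1241/251) - 353) = 2 - (-990/251 - 353) = 2 - 1*(-89593/251) = 2 + 89593/251 = 90095/251 ≈ 358.94)
l(p) = 1 + 248/p
l(√(-307 - 739)) + G = (248 + √(-307 - 739))/(√(-307 - 739)) + 90095/251 = (248 + √(-1046))/(√(-1046)) + 90095/251 = (248 + I*√1046)/((I*√1046)) + 90095/251 = (-I*√1046/1046)*(248 + I*√1046) + 90095/251 = -I*√1046*(248 + I*√1046)/1046 + 90095/251 = 90095/251 - I*√1046*(248 + I*√1046)/1046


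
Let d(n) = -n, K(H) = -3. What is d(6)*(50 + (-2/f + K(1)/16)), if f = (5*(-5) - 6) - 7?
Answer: -45477/152 ≈ -299.19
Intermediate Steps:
f = -38 (f = (-25 - 6) - 7 = -31 - 7 = -38)
d(6)*(50 + (-2/f + K(1)/16)) = (-1*6)*(50 + (-2/(-38) - 3/16)) = -6*(50 + (-2*(-1/38) - 3*1/16)) = -6*(50 + (1/19 - 3/16)) = -6*(50 - 41/304) = -6*15159/304 = -45477/152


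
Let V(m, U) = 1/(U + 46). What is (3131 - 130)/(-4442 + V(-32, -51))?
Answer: -15005/22211 ≈ -0.67557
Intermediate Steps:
V(m, U) = 1/(46 + U)
(3131 - 130)/(-4442 + V(-32, -51)) = (3131 - 130)/(-4442 + 1/(46 - 51)) = 3001/(-4442 + 1/(-5)) = 3001/(-4442 - ⅕) = 3001/(-22211/5) = 3001*(-5/22211) = -15005/22211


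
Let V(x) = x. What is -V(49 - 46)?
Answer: -3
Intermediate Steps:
-V(49 - 46) = -(49 - 46) = -1*3 = -3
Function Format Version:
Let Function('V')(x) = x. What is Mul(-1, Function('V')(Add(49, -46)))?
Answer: -3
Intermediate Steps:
Mul(-1, Function('V')(Add(49, -46))) = Mul(-1, Add(49, -46)) = Mul(-1, 3) = -3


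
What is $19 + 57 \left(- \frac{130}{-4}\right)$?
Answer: $\frac{3743}{2} \approx 1871.5$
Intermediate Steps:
$19 + 57 \left(- \frac{130}{-4}\right) = 19 + 57 \left(\left(-130\right) \left(- \frac{1}{4}\right)\right) = 19 + 57 \cdot \frac{65}{2} = 19 + \frac{3705}{2} = \frac{3743}{2}$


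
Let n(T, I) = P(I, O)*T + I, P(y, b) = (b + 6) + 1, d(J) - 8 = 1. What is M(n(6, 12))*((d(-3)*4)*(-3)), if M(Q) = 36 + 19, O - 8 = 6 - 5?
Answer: -5940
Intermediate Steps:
d(J) = 9 (d(J) = 8 + 1 = 9)
O = 9 (O = 8 + (6 - 5) = 8 + 1 = 9)
P(y, b) = 7 + b (P(y, b) = (6 + b) + 1 = 7 + b)
n(T, I) = I + 16*T (n(T, I) = (7 + 9)*T + I = 16*T + I = I + 16*T)
M(Q) = 55
M(n(6, 12))*((d(-3)*4)*(-3)) = 55*((9*4)*(-3)) = 55*(36*(-3)) = 55*(-108) = -5940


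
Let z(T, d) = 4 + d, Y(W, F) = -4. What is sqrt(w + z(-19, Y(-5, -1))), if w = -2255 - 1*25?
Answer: 2*I*sqrt(570) ≈ 47.749*I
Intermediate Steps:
w = -2280 (w = -2255 - 25 = -2280)
sqrt(w + z(-19, Y(-5, -1))) = sqrt(-2280 + (4 - 4)) = sqrt(-2280 + 0) = sqrt(-2280) = 2*I*sqrt(570)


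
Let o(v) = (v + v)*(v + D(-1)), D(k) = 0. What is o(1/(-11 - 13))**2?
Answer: 1/82944 ≈ 1.2056e-5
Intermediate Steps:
o(v) = 2*v**2 (o(v) = (v + v)*(v + 0) = (2*v)*v = 2*v**2)
o(1/(-11 - 13))**2 = (2*(1/(-11 - 13))**2)**2 = (2*(1/(-24))**2)**2 = (2*(-1/24)**2)**2 = (2*(1/576))**2 = (1/288)**2 = 1/82944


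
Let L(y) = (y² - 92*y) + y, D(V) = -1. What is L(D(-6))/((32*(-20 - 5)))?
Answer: -23/200 ≈ -0.11500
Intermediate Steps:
L(y) = y² - 91*y
L(D(-6))/((32*(-20 - 5))) = (-(-91 - 1))/((32*(-20 - 5))) = (-1*(-92))/((32*(-25))) = 92/(-800) = 92*(-1/800) = -23/200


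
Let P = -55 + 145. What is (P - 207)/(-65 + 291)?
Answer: -117/226 ≈ -0.51770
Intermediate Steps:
P = 90
(P - 207)/(-65 + 291) = (90 - 207)/(-65 + 291) = -117/226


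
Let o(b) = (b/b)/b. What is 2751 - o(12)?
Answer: 33011/12 ≈ 2750.9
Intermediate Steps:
o(b) = 1/b
2751 - o(12) = 2751 - 1/12 = 33011/12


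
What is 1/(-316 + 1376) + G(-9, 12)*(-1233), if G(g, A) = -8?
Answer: 10455841/1060 ≈ 9864.0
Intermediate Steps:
1/(-316 + 1376) + G(-9, 12)*(-1233) = 1/(-316 + 1376) - 8*(-1233) = 1/1060 + 9864 = 10455841/1060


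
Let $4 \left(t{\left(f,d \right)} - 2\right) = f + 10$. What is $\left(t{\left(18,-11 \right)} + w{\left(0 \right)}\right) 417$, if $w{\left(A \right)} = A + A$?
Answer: $3753$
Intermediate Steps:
$w{\left(A \right)} = 2 A$
$t{\left(f,d \right)} = \frac{9}{2} + \frac{f}{4}$ ($t{\left(f,d \right)} = 2 + \frac{f + 10}{4} = 2 + \frac{10 + f}{4} = 2 + \left(\frac{5}{2} + \frac{f}{4}\right) = \frac{9}{2} + \frac{f}{4}$)
$\left(t{\left(18,-11 \right)} + w{\left(0 \right)}\right) 417 = \left(\left(\frac{9}{2} + \frac{1}{4} \cdot 18\right) + 2 \cdot 0\right) 417 = \left(\left(\frac{9}{2} + \frac{9}{2}\right) + 0\right) 417 = \left(9 + 0\right) 417 = 9 \cdot 417 = 3753$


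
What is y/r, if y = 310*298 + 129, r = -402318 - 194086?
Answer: -92509/596404 ≈ -0.15511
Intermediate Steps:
r = -596404
y = 92509 (y = 92380 + 129 = 92509)
y/r = 92509/(-596404) = 92509*(-1/596404) = -92509/596404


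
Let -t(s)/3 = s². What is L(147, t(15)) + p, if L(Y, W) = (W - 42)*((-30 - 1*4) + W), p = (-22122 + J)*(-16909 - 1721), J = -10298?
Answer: 604492953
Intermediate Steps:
p = 603984600 (p = (-22122 - 10298)*(-16909 - 1721) = -32420*(-18630) = 603984600)
t(s) = -3*s²
L(Y, W) = (-42 + W)*(-34 + W) (L(Y, W) = (-42 + W)*((-30 - 4) + W) = (-42 + W)*(-34 + W))
L(147, t(15)) + p = (1428 + (-3*15²)² - (-228)*15²) + 603984600 = (1428 + (-3*225)² - (-228)*225) + 603984600 = (1428 + (-675)² - 76*(-675)) + 603984600 = (1428 + 455625 + 51300) + 603984600 = 508353 + 603984600 = 604492953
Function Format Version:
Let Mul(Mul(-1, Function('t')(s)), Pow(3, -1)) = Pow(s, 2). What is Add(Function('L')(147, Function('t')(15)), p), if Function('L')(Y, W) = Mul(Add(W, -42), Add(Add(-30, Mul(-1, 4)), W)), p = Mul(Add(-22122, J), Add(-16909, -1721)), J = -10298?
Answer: 604492953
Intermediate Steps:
p = 603984600 (p = Mul(Add(-22122, -10298), Add(-16909, -1721)) = Mul(-32420, -18630) = 603984600)
Function('t')(s) = Mul(-3, Pow(s, 2))
Function('L')(Y, W) = Mul(Add(-42, W), Add(-34, W)) (Function('L')(Y, W) = Mul(Add(-42, W), Add(Add(-30, -4), W)) = Mul(Add(-42, W), Add(-34, W)))
Add(Function('L')(147, Function('t')(15)), p) = Add(Add(1428, Pow(Mul(-3, Pow(15, 2)), 2), Mul(-76, Mul(-3, Pow(15, 2)))), 603984600) = Add(Add(1428, Pow(Mul(-3, 225), 2), Mul(-76, Mul(-3, 225))), 603984600) = Add(Add(1428, Pow(-675, 2), Mul(-76, -675)), 603984600) = Add(Add(1428, 455625, 51300), 603984600) = Add(508353, 603984600) = 604492953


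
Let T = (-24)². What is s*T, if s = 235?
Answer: 135360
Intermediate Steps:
T = 576
s*T = 235*576 = 135360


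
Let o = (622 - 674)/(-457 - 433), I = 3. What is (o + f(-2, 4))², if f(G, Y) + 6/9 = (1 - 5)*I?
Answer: 283316224/1782225 ≈ 158.97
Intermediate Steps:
o = 26/445 (o = -52/(-890) = -52*(-1/890) = 26/445 ≈ 0.058427)
f(G, Y) = -38/3 (f(G, Y) = -⅔ + (1 - 5)*3 = -⅔ - 4*3 = -⅔ - 12 = -38/3)
(o + f(-2, 4))² = (26/445 - 38/3)² = (-16832/1335)² = 283316224/1782225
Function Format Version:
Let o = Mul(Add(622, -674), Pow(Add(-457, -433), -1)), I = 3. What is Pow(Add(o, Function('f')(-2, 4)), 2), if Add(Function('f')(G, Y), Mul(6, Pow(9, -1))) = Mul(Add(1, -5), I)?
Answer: Rational(283316224, 1782225) ≈ 158.97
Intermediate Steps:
o = Rational(26, 445) (o = Mul(-52, Pow(-890, -1)) = Mul(-52, Rational(-1, 890)) = Rational(26, 445) ≈ 0.058427)
Function('f')(G, Y) = Rational(-38, 3) (Function('f')(G, Y) = Add(Rational(-2, 3), Mul(Add(1, -5), 3)) = Add(Rational(-2, 3), Mul(-4, 3)) = Add(Rational(-2, 3), -12) = Rational(-38, 3))
Pow(Add(o, Function('f')(-2, 4)), 2) = Pow(Add(Rational(26, 445), Rational(-38, 3)), 2) = Pow(Rational(-16832, 1335), 2) = Rational(283316224, 1782225)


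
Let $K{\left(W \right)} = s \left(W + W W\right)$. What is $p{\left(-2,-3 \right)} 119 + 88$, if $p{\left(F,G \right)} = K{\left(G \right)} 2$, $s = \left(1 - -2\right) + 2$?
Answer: $7228$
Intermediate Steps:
$s = 5$ ($s = \left(1 + 2\right) + 2 = 3 + 2 = 5$)
$K{\left(W \right)} = 5 W + 5 W^{2}$ ($K{\left(W \right)} = 5 \left(W + W W\right) = 5 \left(W + W^{2}\right) = 5 W + 5 W^{2}$)
$p{\left(F,G \right)} = 10 G \left(1 + G\right)$ ($p{\left(F,G \right)} = 5 G \left(1 + G\right) 2 = 10 G \left(1 + G\right)$)
$p{\left(-2,-3 \right)} 119 + 88 = 10 \left(-3\right) \left(1 - 3\right) 119 + 88 = 10 \left(-3\right) \left(-2\right) 119 + 88 = 60 \cdot 119 + 88 = 7140 + 88 = 7228$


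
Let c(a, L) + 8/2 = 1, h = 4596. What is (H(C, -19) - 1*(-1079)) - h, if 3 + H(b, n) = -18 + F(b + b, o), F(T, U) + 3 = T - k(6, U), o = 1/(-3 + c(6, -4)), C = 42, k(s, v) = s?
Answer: -3463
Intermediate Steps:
c(a, L) = -3 (c(a, L) = -4 + 1 = -3)
o = -1/6 (o = 1/(-3 - 3) = 1/(-6) = -1/6 ≈ -0.16667)
F(T, U) = -9 + T (F(T, U) = -3 + (T - 1*6) = -3 + (T - 6) = -3 + (-6 + T) = -9 + T)
H(b, n) = -30 + 2*b (H(b, n) = -3 + (-18 + (-9 + (b + b))) = -3 + (-18 + (-9 + 2*b)) = -3 + (-27 + 2*b) = -30 + 2*b)
(H(C, -19) - 1*(-1079)) - h = ((-30 + 2*42) - 1*(-1079)) - 1*4596 = ((-30 + 84) + 1079) - 4596 = (54 + 1079) - 4596 = 1133 - 4596 = -3463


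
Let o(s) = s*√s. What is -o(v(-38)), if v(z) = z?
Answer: 38*I*√38 ≈ 234.25*I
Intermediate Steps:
o(s) = s^(3/2)
-o(v(-38)) = -(-38)^(3/2) = -(-38)*I*√38 = 38*I*√38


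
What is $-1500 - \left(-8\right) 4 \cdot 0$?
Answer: $-1500$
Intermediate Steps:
$-1500 - \left(-8\right) 4 \cdot 0 = -1500 - \left(-32\right) 0 = -1500 - 0 = -1500 + 0 = -1500$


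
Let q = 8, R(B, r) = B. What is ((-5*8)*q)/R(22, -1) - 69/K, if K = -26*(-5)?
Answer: -21559/1430 ≈ -15.076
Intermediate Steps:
K = 130
((-5*8)*q)/R(22, -1) - 69/K = (-5*8*8)/22 - 69/130 = -40*8*(1/22) - 69*1/130 = -320*1/22 - 69/130 = -160/11 - 69/130 = -21559/1430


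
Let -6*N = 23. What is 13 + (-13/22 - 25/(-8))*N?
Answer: 1735/528 ≈ 3.2860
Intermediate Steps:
N = -23/6 (N = -⅙*23 = -23/6 ≈ -3.8333)
13 + (-13/22 - 25/(-8))*N = 13 + (-13/22 - 25/(-8))*(-23/6) = 13 + (-13*1/22 - 25*(-⅛))*(-23/6) = 13 + (-13/22 + 25/8)*(-23/6) = 13 + (223/88)*(-23/6) = 13 - 5129/528 = 1735/528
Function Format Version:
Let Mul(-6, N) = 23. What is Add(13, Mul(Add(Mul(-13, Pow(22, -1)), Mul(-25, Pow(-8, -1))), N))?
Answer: Rational(1735, 528) ≈ 3.2860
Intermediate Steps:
N = Rational(-23, 6) (N = Mul(Rational(-1, 6), 23) = Rational(-23, 6) ≈ -3.8333)
Add(13, Mul(Add(Mul(-13, Pow(22, -1)), Mul(-25, Pow(-8, -1))), N)) = Add(13, Mul(Add(Mul(-13, Pow(22, -1)), Mul(-25, Pow(-8, -1))), Rational(-23, 6))) = Add(13, Mul(Add(Mul(-13, Rational(1, 22)), Mul(-25, Rational(-1, 8))), Rational(-23, 6))) = Add(13, Mul(Add(Rational(-13, 22), Rational(25, 8)), Rational(-23, 6))) = Add(13, Mul(Rational(223, 88), Rational(-23, 6))) = Add(13, Rational(-5129, 528)) = Rational(1735, 528)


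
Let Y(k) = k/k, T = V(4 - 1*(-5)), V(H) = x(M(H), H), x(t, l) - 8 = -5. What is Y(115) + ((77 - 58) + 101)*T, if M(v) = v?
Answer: 361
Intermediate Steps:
x(t, l) = 3 (x(t, l) = 8 - 5 = 3)
V(H) = 3
T = 3
Y(k) = 1
Y(115) + ((77 - 58) + 101)*T = 1 + ((77 - 58) + 101)*3 = 1 + (19 + 101)*3 = 1 + 120*3 = 1 + 360 = 361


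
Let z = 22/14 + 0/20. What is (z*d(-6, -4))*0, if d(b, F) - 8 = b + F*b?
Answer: 0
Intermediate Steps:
d(b, F) = 8 + b + F*b (d(b, F) = 8 + (b + F*b) = 8 + b + F*b)
z = 11/7 (z = 22*(1/14) + 0*(1/20) = 11/7 + 0 = 11/7 ≈ 1.5714)
(z*d(-6, -4))*0 = (11*(8 - 6 - 4*(-6))/7)*0 = (11*(8 - 6 + 24)/7)*0 = ((11/7)*26)*0 = (286/7)*0 = 0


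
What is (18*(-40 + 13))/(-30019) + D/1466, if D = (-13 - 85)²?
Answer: 144507476/22003927 ≈ 6.5674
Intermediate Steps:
D = 9604 (D = (-98)² = 9604)
(18*(-40 + 13))/(-30019) + D/1466 = (18*(-40 + 13))/(-30019) + 9604/1466 = (18*(-27))*(-1/30019) + 9604*(1/1466) = -486*(-1/30019) + 4802/733 = 486/30019 + 4802/733 = 144507476/22003927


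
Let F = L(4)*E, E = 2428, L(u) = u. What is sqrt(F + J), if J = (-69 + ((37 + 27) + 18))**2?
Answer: sqrt(9881) ≈ 99.403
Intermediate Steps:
F = 9712 (F = 4*2428 = 9712)
J = 169 (J = (-69 + (64 + 18))**2 = (-69 + 82)**2 = 13**2 = 169)
sqrt(F + J) = sqrt(9712 + 169) = sqrt(9881)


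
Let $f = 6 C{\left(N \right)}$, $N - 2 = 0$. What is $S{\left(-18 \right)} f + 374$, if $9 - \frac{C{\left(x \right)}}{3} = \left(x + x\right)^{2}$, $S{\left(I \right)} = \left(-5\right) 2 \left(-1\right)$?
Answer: $-886$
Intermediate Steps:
$N = 2$ ($N = 2 + 0 = 2$)
$S{\left(I \right)} = 10$ ($S{\left(I \right)} = \left(-10\right) \left(-1\right) = 10$)
$C{\left(x \right)} = 27 - 12 x^{2}$ ($C{\left(x \right)} = 27 - 3 \left(x + x\right)^{2} = 27 - 3 \left(2 x\right)^{2} = 27 - 3 \cdot 4 x^{2} = 27 - 12 x^{2}$)
$f = -126$ ($f = 6 \left(27 - 12 \cdot 2^{2}\right) = 6 \left(27 - 48\right) = 6 \left(-21\right) = -126$)
$S{\left(-18 \right)} f + 374 = 10 \left(-126\right) + 374 = -1260 + 374 = -886$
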